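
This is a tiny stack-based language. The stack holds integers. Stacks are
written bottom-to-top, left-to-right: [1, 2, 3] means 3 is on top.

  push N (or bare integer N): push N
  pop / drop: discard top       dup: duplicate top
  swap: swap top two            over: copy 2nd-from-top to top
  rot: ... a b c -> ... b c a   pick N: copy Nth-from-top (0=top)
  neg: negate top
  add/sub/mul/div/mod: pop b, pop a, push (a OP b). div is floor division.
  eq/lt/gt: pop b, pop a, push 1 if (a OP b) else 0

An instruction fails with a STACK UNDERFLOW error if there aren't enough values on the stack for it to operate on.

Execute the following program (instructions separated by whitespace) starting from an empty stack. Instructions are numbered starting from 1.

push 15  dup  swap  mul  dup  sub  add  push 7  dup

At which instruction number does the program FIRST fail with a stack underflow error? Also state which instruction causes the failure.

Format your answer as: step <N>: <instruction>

Answer: step 7: add

Derivation:
Step 1 ('push 15'): stack = [15], depth = 1
Step 2 ('dup'): stack = [15, 15], depth = 2
Step 3 ('swap'): stack = [15, 15], depth = 2
Step 4 ('mul'): stack = [225], depth = 1
Step 5 ('dup'): stack = [225, 225], depth = 2
Step 6 ('sub'): stack = [0], depth = 1
Step 7 ('add'): needs 2 value(s) but depth is 1 — STACK UNDERFLOW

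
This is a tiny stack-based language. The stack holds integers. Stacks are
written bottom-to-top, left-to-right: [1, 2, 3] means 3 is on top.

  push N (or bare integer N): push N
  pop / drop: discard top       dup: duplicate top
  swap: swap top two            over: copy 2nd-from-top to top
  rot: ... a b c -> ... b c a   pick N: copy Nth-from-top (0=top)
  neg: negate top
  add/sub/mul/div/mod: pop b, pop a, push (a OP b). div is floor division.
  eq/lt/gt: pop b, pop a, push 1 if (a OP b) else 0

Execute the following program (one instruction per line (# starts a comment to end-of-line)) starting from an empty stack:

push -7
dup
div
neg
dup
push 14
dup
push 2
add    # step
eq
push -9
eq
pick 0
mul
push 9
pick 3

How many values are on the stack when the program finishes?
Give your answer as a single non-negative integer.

Answer: 5

Derivation:
After 'push -7': stack = [-7] (depth 1)
After 'dup': stack = [-7, -7] (depth 2)
After 'div': stack = [1] (depth 1)
After 'neg': stack = [-1] (depth 1)
After 'dup': stack = [-1, -1] (depth 2)
After 'push 14': stack = [-1, -1, 14] (depth 3)
After 'dup': stack = [-1, -1, 14, 14] (depth 4)
After 'push 2': stack = [-1, -1, 14, 14, 2] (depth 5)
After 'add': stack = [-1, -1, 14, 16] (depth 4)
After 'eq': stack = [-1, -1, 0] (depth 3)
After 'push -9': stack = [-1, -1, 0, -9] (depth 4)
After 'eq': stack = [-1, -1, 0] (depth 3)
After 'pick 0': stack = [-1, -1, 0, 0] (depth 4)
After 'mul': stack = [-1, -1, 0] (depth 3)
After 'push 9': stack = [-1, -1, 0, 9] (depth 4)
After 'pick 3': stack = [-1, -1, 0, 9, -1] (depth 5)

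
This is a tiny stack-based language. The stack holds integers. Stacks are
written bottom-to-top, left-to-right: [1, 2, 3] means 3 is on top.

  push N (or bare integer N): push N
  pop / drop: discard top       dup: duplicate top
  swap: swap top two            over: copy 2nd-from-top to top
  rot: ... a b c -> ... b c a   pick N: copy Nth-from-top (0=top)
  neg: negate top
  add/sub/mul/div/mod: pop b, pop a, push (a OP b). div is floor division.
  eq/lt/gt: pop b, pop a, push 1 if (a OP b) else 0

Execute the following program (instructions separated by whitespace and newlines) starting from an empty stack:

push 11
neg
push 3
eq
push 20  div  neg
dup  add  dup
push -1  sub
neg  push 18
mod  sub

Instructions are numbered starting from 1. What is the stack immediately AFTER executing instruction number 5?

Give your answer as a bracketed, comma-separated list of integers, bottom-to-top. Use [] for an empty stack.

Step 1 ('push 11'): [11]
Step 2 ('neg'): [-11]
Step 3 ('push 3'): [-11, 3]
Step 4 ('eq'): [0]
Step 5 ('push 20'): [0, 20]

Answer: [0, 20]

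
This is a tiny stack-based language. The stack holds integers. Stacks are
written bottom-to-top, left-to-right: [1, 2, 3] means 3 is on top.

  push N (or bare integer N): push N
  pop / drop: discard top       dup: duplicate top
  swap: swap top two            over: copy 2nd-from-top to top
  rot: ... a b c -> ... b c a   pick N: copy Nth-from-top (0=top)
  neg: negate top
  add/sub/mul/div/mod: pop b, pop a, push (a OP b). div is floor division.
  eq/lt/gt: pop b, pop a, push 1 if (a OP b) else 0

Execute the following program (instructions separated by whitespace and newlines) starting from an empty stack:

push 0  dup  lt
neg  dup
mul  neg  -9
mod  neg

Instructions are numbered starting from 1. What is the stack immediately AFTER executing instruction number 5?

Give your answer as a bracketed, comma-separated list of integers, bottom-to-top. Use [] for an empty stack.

Answer: [0, 0]

Derivation:
Step 1 ('push 0'): [0]
Step 2 ('dup'): [0, 0]
Step 3 ('lt'): [0]
Step 4 ('neg'): [0]
Step 5 ('dup'): [0, 0]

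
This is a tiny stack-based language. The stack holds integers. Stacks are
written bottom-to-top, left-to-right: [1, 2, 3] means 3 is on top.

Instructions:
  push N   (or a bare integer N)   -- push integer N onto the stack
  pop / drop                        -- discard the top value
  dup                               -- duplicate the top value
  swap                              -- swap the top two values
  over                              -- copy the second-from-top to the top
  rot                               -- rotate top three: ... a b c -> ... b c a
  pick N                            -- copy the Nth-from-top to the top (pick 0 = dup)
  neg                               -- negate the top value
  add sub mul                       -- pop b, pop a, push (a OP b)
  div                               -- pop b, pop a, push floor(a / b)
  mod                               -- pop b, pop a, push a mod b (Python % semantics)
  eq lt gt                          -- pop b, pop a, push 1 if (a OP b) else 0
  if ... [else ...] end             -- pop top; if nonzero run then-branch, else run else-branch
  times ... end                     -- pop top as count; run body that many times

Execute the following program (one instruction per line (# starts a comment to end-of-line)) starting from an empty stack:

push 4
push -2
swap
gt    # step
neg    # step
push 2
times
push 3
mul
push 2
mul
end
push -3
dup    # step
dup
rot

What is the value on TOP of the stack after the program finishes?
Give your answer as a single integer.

Answer: -3

Derivation:
After 'push 4': [4]
After 'push -2': [4, -2]
After 'swap': [-2, 4]
After 'gt': [0]
After 'neg': [0]
After 'push 2': [0, 2]
After 'times': [0]
After 'push 3': [0, 3]
After 'mul': [0]
After 'push 2': [0, 2]
After 'mul': [0]
After 'push 3': [0, 3]
After 'mul': [0]
After 'push 2': [0, 2]
After 'mul': [0]
After 'push -3': [0, -3]
After 'dup': [0, -3, -3]
After 'dup': [0, -3, -3, -3]
After 'rot': [0, -3, -3, -3]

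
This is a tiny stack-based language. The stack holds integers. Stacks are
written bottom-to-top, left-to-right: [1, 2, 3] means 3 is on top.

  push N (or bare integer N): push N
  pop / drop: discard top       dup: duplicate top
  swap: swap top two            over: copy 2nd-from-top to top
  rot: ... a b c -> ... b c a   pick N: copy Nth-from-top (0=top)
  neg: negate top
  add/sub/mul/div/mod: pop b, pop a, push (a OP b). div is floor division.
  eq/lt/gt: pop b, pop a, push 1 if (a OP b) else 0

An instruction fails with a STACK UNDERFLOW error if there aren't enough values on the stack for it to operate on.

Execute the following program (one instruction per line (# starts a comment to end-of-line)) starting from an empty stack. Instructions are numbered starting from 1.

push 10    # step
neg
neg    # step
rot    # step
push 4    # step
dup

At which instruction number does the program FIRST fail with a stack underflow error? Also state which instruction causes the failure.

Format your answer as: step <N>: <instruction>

Step 1 ('push 10'): stack = [10], depth = 1
Step 2 ('neg'): stack = [-10], depth = 1
Step 3 ('neg'): stack = [10], depth = 1
Step 4 ('rot'): needs 3 value(s) but depth is 1 — STACK UNDERFLOW

Answer: step 4: rot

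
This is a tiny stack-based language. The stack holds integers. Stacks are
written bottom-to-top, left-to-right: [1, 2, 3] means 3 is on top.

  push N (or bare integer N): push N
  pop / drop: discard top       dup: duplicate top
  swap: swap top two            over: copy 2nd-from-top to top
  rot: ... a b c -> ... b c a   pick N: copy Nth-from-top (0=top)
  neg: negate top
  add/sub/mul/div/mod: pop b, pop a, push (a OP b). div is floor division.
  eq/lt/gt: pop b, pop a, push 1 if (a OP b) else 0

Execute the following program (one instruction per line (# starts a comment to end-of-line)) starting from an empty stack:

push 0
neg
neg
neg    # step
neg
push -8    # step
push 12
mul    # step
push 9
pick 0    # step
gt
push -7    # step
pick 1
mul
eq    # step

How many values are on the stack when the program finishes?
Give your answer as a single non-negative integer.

After 'push 0': stack = [0] (depth 1)
After 'neg': stack = [0] (depth 1)
After 'neg': stack = [0] (depth 1)
After 'neg': stack = [0] (depth 1)
After 'neg': stack = [0] (depth 1)
After 'push -8': stack = [0, -8] (depth 2)
After 'push 12': stack = [0, -8, 12] (depth 3)
After 'mul': stack = [0, -96] (depth 2)
After 'push 9': stack = [0, -96, 9] (depth 3)
After 'pick 0': stack = [0, -96, 9, 9] (depth 4)
After 'gt': stack = [0, -96, 0] (depth 3)
After 'push -7': stack = [0, -96, 0, -7] (depth 4)
After 'pick 1': stack = [0, -96, 0, -7, 0] (depth 5)
After 'mul': stack = [0, -96, 0, 0] (depth 4)
After 'eq': stack = [0, -96, 1] (depth 3)

Answer: 3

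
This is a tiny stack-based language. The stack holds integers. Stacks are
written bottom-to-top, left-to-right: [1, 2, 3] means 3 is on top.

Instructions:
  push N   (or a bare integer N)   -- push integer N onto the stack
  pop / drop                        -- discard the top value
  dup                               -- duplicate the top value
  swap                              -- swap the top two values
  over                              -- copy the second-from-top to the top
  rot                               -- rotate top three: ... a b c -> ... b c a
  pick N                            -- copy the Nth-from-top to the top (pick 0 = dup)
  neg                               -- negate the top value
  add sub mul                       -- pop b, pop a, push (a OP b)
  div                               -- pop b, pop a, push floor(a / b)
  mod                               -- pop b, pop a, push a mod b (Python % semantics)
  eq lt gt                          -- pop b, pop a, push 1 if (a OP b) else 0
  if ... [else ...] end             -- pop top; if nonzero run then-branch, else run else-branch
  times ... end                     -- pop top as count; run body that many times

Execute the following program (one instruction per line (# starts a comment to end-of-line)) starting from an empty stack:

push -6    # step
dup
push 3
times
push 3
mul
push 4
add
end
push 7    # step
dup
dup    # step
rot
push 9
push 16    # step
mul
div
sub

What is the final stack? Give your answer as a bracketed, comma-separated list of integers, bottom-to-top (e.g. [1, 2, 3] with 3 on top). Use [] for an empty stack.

After 'push -6': [-6]
After 'dup': [-6, -6]
After 'push 3': [-6, -6, 3]
After 'times': [-6, -6]
After 'push 3': [-6, -6, 3]
After 'mul': [-6, -18]
After 'push 4': [-6, -18, 4]
After 'add': [-6, -14]
After 'push 3': [-6, -14, 3]
After 'mul': [-6, -42]
After 'push 4': [-6, -42, 4]
After 'add': [-6, -38]
After 'push 3': [-6, -38, 3]
After 'mul': [-6, -114]
After 'push 4': [-6, -114, 4]
After 'add': [-6, -110]
After 'push 7': [-6, -110, 7]
After 'dup': [-6, -110, 7, 7]
After 'dup': [-6, -110, 7, 7, 7]
After 'rot': [-6, -110, 7, 7, 7]
After 'push 9': [-6, -110, 7, 7, 7, 9]
After 'push 16': [-6, -110, 7, 7, 7, 9, 16]
After 'mul': [-6, -110, 7, 7, 7, 144]
After 'div': [-6, -110, 7, 7, 0]
After 'sub': [-6, -110, 7, 7]

Answer: [-6, -110, 7, 7]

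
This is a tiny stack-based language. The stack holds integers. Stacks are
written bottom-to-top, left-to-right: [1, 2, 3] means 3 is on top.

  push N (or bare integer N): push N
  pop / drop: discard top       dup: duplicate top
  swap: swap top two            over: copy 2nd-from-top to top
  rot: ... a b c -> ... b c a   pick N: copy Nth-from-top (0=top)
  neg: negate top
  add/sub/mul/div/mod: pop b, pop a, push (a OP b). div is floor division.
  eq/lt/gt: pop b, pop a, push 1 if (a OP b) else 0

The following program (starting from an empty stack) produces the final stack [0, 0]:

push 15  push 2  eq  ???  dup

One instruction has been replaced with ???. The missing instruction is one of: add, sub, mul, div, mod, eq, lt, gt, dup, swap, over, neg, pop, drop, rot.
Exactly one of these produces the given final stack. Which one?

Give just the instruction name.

Answer: neg

Derivation:
Stack before ???: [0]
Stack after ???:  [0]
The instruction that transforms [0] -> [0] is: neg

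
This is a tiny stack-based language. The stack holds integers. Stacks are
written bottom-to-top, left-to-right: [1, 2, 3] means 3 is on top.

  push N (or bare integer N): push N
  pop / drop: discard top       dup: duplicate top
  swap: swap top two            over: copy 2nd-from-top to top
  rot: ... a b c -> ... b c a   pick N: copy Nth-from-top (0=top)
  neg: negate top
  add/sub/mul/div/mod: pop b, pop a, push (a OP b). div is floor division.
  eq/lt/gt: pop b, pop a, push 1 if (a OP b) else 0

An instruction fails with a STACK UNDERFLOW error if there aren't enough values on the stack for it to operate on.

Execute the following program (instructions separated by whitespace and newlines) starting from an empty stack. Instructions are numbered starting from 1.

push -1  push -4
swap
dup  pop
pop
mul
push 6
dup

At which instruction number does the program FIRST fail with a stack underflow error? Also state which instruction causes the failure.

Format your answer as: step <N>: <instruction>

Answer: step 7: mul

Derivation:
Step 1 ('push -1'): stack = [-1], depth = 1
Step 2 ('push -4'): stack = [-1, -4], depth = 2
Step 3 ('swap'): stack = [-4, -1], depth = 2
Step 4 ('dup'): stack = [-4, -1, -1], depth = 3
Step 5 ('pop'): stack = [-4, -1], depth = 2
Step 6 ('pop'): stack = [-4], depth = 1
Step 7 ('mul'): needs 2 value(s) but depth is 1 — STACK UNDERFLOW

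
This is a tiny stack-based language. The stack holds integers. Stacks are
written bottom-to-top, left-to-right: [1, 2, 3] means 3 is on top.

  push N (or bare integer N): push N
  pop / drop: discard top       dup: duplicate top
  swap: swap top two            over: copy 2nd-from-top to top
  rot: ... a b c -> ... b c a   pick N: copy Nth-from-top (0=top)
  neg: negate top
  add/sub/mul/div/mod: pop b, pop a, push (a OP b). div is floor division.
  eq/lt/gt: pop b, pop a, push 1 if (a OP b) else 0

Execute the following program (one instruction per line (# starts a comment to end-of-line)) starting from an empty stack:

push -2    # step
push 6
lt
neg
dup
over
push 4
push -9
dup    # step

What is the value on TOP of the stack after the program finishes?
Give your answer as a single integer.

After 'push -2': [-2]
After 'push 6': [-2, 6]
After 'lt': [1]
After 'neg': [-1]
After 'dup': [-1, -1]
After 'over': [-1, -1, -1]
After 'push 4': [-1, -1, -1, 4]
After 'push -9': [-1, -1, -1, 4, -9]
After 'dup': [-1, -1, -1, 4, -9, -9]

Answer: -9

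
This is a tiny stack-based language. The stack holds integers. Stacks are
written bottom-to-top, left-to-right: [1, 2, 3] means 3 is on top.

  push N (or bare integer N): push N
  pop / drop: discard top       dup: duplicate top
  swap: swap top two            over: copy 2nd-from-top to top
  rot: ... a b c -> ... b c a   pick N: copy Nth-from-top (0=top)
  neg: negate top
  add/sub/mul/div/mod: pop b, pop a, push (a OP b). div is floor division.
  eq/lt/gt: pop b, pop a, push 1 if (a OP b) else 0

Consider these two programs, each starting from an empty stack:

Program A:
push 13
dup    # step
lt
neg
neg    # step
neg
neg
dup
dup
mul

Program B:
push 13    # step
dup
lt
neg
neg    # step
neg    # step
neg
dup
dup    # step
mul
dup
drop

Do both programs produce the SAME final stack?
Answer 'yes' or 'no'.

Program A trace:
  After 'push 13': [13]
  After 'dup': [13, 13]
  After 'lt': [0]
  After 'neg': [0]
  After 'neg': [0]
  After 'neg': [0]
  After 'neg': [0]
  After 'dup': [0, 0]
  After 'dup': [0, 0, 0]
  After 'mul': [0, 0]
Program A final stack: [0, 0]

Program B trace:
  After 'push 13': [13]
  After 'dup': [13, 13]
  After 'lt': [0]
  After 'neg': [0]
  After 'neg': [0]
  After 'neg': [0]
  After 'neg': [0]
  After 'dup': [0, 0]
  After 'dup': [0, 0, 0]
  After 'mul': [0, 0]
  After 'dup': [0, 0, 0]
  After 'drop': [0, 0]
Program B final stack: [0, 0]
Same: yes

Answer: yes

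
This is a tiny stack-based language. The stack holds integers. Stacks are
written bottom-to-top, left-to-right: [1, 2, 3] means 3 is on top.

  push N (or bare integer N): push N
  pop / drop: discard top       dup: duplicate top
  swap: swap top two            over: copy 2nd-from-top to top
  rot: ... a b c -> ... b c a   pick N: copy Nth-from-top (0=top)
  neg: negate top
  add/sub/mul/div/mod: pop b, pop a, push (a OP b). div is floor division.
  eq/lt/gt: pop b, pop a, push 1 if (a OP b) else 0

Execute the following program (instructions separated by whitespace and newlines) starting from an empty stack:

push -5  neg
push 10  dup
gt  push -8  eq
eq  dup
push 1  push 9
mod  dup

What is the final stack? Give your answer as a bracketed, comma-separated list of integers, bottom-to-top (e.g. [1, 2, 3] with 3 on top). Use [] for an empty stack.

Answer: [0, 0, 1, 1]

Derivation:
After 'push -5': [-5]
After 'neg': [5]
After 'push 10': [5, 10]
After 'dup': [5, 10, 10]
After 'gt': [5, 0]
After 'push -8': [5, 0, -8]
After 'eq': [5, 0]
After 'eq': [0]
After 'dup': [0, 0]
After 'push 1': [0, 0, 1]
After 'push 9': [0, 0, 1, 9]
After 'mod': [0, 0, 1]
After 'dup': [0, 0, 1, 1]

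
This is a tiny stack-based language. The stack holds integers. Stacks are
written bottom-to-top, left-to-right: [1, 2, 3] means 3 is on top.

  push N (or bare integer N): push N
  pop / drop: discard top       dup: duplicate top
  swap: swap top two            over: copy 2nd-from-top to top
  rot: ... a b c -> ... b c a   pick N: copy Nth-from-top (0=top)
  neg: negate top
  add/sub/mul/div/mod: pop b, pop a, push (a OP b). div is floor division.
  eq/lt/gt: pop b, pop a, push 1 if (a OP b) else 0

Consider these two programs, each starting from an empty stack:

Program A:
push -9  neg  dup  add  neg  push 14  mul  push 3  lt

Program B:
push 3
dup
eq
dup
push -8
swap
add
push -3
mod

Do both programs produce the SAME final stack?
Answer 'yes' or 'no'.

Program A trace:
  After 'push -9': [-9]
  After 'neg': [9]
  After 'dup': [9, 9]
  After 'add': [18]
  After 'neg': [-18]
  After 'push 14': [-18, 14]
  After 'mul': [-252]
  After 'push 3': [-252, 3]
  After 'lt': [1]
Program A final stack: [1]

Program B trace:
  After 'push 3': [3]
  After 'dup': [3, 3]
  After 'eq': [1]
  After 'dup': [1, 1]
  After 'push -8': [1, 1, -8]
  After 'swap': [1, -8, 1]
  After 'add': [1, -7]
  After 'push -3': [1, -7, -3]
  After 'mod': [1, -1]
Program B final stack: [1, -1]
Same: no

Answer: no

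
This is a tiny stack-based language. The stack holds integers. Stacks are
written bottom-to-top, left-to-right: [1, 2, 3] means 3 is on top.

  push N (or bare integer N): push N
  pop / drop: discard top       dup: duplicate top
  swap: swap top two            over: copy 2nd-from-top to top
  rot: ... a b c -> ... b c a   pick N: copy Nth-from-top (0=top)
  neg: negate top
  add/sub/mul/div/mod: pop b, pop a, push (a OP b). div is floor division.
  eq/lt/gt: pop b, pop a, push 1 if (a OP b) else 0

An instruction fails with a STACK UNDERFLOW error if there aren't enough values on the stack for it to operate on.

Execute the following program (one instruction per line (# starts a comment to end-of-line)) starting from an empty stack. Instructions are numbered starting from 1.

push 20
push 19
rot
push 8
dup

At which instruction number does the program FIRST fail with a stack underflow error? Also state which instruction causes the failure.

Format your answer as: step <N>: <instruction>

Answer: step 3: rot

Derivation:
Step 1 ('push 20'): stack = [20], depth = 1
Step 2 ('push 19'): stack = [20, 19], depth = 2
Step 3 ('rot'): needs 3 value(s) but depth is 2 — STACK UNDERFLOW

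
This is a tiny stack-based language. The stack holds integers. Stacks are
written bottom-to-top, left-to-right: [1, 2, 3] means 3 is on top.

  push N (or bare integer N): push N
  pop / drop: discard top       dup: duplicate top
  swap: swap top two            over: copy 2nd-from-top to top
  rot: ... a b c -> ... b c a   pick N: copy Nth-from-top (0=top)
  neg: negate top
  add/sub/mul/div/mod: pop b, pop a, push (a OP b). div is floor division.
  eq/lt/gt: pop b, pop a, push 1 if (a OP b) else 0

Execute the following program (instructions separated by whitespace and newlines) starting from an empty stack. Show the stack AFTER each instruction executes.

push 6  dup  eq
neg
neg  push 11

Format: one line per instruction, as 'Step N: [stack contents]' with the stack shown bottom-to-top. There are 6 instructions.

Step 1: [6]
Step 2: [6, 6]
Step 3: [1]
Step 4: [-1]
Step 5: [1]
Step 6: [1, 11]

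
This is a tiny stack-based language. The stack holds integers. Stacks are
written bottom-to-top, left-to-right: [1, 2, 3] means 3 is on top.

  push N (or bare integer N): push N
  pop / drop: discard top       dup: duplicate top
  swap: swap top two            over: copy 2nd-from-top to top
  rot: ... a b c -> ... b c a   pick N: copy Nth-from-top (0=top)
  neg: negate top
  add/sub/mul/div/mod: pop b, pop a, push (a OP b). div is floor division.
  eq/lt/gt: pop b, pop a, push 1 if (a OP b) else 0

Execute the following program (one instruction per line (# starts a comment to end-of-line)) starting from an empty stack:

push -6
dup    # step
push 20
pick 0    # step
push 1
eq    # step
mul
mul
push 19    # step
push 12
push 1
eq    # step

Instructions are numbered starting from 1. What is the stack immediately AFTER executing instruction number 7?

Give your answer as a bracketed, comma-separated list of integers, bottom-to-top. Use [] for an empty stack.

Answer: [-6, -6, 0]

Derivation:
Step 1 ('push -6'): [-6]
Step 2 ('dup'): [-6, -6]
Step 3 ('push 20'): [-6, -6, 20]
Step 4 ('pick 0'): [-6, -6, 20, 20]
Step 5 ('push 1'): [-6, -6, 20, 20, 1]
Step 6 ('eq'): [-6, -6, 20, 0]
Step 7 ('mul'): [-6, -6, 0]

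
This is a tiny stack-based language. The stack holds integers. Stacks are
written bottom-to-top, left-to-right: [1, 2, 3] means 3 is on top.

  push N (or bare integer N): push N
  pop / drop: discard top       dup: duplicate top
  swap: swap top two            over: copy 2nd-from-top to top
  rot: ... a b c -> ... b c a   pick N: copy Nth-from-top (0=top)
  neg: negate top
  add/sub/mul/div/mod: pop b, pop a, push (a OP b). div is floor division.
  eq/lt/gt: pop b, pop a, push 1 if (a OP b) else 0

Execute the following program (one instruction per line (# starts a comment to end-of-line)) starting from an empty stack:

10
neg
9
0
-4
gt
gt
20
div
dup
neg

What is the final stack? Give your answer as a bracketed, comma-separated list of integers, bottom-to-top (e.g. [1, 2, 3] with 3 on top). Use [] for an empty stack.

After 'push 10': [10]
After 'neg': [-10]
After 'push 9': [-10, 9]
After 'push 0': [-10, 9, 0]
After 'push -4': [-10, 9, 0, -4]
After 'gt': [-10, 9, 1]
After 'gt': [-10, 1]
After 'push 20': [-10, 1, 20]
After 'div': [-10, 0]
After 'dup': [-10, 0, 0]
After 'neg': [-10, 0, 0]

Answer: [-10, 0, 0]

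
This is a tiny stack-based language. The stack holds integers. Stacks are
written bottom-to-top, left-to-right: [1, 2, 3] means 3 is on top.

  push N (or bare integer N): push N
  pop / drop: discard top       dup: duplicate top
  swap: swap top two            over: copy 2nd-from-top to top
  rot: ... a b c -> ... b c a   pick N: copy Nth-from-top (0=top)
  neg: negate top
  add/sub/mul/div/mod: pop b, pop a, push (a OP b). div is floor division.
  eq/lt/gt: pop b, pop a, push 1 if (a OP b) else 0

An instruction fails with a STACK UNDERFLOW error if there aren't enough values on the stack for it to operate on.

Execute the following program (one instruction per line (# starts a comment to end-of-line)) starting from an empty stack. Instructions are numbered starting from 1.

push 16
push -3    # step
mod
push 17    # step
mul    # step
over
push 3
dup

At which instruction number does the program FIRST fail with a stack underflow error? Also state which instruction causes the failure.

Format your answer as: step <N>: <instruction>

Answer: step 6: over

Derivation:
Step 1 ('push 16'): stack = [16], depth = 1
Step 2 ('push -3'): stack = [16, -3], depth = 2
Step 3 ('mod'): stack = [-2], depth = 1
Step 4 ('push 17'): stack = [-2, 17], depth = 2
Step 5 ('mul'): stack = [-34], depth = 1
Step 6 ('over'): needs 2 value(s) but depth is 1 — STACK UNDERFLOW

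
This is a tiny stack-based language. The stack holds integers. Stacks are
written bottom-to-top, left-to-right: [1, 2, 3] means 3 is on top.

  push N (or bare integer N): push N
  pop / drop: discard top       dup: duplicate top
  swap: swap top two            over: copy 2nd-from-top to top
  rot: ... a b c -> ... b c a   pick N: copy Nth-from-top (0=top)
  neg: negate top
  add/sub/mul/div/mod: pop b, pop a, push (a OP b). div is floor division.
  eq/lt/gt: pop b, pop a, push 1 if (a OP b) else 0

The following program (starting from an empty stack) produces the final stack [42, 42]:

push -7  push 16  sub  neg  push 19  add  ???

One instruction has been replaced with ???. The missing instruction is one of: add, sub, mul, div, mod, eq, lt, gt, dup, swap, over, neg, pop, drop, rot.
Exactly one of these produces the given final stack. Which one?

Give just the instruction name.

Stack before ???: [42]
Stack after ???:  [42, 42]
The instruction that transforms [42] -> [42, 42] is: dup

Answer: dup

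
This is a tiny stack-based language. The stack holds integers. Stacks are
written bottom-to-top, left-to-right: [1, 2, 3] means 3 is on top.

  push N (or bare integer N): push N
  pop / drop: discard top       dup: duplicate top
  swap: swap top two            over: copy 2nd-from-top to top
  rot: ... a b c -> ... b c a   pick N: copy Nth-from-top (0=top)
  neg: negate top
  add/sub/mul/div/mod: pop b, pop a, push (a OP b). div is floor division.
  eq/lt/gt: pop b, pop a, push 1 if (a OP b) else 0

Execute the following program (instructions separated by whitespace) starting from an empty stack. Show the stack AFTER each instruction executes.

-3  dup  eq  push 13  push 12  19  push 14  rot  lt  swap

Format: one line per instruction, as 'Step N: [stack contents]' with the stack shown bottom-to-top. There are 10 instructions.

Step 1: [-3]
Step 2: [-3, -3]
Step 3: [1]
Step 4: [1, 13]
Step 5: [1, 13, 12]
Step 6: [1, 13, 12, 19]
Step 7: [1, 13, 12, 19, 14]
Step 8: [1, 13, 19, 14, 12]
Step 9: [1, 13, 19, 0]
Step 10: [1, 13, 0, 19]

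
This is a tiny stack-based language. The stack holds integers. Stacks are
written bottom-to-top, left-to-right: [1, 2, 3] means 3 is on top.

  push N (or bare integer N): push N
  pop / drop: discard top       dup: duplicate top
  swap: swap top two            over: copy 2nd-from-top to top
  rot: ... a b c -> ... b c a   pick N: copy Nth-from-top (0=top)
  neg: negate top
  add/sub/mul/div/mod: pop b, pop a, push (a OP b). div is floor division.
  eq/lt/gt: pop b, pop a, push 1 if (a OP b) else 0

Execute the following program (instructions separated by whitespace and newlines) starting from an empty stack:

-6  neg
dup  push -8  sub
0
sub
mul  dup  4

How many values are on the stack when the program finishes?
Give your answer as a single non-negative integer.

Answer: 3

Derivation:
After 'push -6': stack = [-6] (depth 1)
After 'neg': stack = [6] (depth 1)
After 'dup': stack = [6, 6] (depth 2)
After 'push -8': stack = [6, 6, -8] (depth 3)
After 'sub': stack = [6, 14] (depth 2)
After 'push 0': stack = [6, 14, 0] (depth 3)
After 'sub': stack = [6, 14] (depth 2)
After 'mul': stack = [84] (depth 1)
After 'dup': stack = [84, 84] (depth 2)
After 'push 4': stack = [84, 84, 4] (depth 3)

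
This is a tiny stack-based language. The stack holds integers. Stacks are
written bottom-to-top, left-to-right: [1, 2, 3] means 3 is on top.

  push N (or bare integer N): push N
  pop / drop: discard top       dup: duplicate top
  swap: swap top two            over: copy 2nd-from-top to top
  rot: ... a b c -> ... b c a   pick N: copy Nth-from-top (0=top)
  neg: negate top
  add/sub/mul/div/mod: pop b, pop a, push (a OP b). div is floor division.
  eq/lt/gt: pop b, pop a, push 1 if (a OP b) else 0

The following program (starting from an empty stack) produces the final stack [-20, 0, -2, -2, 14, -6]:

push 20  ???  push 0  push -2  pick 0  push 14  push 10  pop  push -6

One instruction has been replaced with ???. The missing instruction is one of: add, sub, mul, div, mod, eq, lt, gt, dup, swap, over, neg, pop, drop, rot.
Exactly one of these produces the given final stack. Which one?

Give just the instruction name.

Answer: neg

Derivation:
Stack before ???: [20]
Stack after ???:  [-20]
The instruction that transforms [20] -> [-20] is: neg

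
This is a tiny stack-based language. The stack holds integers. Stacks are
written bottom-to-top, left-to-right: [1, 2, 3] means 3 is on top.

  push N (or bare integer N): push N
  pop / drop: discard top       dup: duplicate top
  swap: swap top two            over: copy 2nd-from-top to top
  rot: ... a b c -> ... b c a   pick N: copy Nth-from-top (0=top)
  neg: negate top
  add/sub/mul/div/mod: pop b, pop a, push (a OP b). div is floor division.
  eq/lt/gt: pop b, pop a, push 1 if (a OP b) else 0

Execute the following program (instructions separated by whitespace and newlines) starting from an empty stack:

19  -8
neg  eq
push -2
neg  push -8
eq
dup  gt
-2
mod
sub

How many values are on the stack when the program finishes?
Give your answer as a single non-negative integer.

After 'push 19': stack = [19] (depth 1)
After 'push -8': stack = [19, -8] (depth 2)
After 'neg': stack = [19, 8] (depth 2)
After 'eq': stack = [0] (depth 1)
After 'push -2': stack = [0, -2] (depth 2)
After 'neg': stack = [0, 2] (depth 2)
After 'push -8': stack = [0, 2, -8] (depth 3)
After 'eq': stack = [0, 0] (depth 2)
After 'dup': stack = [0, 0, 0] (depth 3)
After 'gt': stack = [0, 0] (depth 2)
After 'push -2': stack = [0, 0, -2] (depth 3)
After 'mod': stack = [0, 0] (depth 2)
After 'sub': stack = [0] (depth 1)

Answer: 1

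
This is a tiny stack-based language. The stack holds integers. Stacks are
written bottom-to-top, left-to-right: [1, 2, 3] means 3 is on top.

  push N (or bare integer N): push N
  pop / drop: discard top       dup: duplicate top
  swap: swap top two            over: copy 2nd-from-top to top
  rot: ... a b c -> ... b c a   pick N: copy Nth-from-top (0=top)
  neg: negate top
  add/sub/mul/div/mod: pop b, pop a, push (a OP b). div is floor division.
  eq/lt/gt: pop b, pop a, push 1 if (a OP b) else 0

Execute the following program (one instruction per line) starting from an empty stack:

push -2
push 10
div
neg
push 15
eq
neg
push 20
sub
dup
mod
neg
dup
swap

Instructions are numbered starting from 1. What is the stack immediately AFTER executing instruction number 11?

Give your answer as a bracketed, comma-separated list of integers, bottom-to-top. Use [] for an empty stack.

Step 1 ('push -2'): [-2]
Step 2 ('push 10'): [-2, 10]
Step 3 ('div'): [-1]
Step 4 ('neg'): [1]
Step 5 ('push 15'): [1, 15]
Step 6 ('eq'): [0]
Step 7 ('neg'): [0]
Step 8 ('push 20'): [0, 20]
Step 9 ('sub'): [-20]
Step 10 ('dup'): [-20, -20]
Step 11 ('mod'): [0]

Answer: [0]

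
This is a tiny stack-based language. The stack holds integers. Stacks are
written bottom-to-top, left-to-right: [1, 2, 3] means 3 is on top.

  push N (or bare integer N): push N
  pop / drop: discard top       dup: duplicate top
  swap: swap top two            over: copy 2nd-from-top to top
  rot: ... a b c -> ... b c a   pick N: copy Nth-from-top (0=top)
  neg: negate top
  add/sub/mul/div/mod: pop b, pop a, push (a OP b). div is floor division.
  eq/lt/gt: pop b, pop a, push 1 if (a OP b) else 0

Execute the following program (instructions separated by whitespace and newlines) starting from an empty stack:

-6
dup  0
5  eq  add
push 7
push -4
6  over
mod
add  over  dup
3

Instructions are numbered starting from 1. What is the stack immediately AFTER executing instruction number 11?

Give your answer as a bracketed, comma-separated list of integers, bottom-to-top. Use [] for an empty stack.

Step 1 ('-6'): [-6]
Step 2 ('dup'): [-6, -6]
Step 3 ('0'): [-6, -6, 0]
Step 4 ('5'): [-6, -6, 0, 5]
Step 5 ('eq'): [-6, -6, 0]
Step 6 ('add'): [-6, -6]
Step 7 ('push 7'): [-6, -6, 7]
Step 8 ('push -4'): [-6, -6, 7, -4]
Step 9 ('6'): [-6, -6, 7, -4, 6]
Step 10 ('over'): [-6, -6, 7, -4, 6, -4]
Step 11 ('mod'): [-6, -6, 7, -4, -2]

Answer: [-6, -6, 7, -4, -2]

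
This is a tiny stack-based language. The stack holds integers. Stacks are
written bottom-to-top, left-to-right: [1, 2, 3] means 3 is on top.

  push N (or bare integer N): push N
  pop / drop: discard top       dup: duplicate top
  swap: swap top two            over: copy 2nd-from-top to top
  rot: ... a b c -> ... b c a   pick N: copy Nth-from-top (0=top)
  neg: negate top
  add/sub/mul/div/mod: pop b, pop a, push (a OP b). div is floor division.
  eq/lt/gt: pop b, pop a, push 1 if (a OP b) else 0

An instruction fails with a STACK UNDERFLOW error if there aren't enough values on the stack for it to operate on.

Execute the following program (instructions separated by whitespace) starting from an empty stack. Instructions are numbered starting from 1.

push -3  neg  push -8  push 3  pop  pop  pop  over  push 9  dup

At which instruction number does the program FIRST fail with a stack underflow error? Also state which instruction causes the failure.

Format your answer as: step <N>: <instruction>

Step 1 ('push -3'): stack = [-3], depth = 1
Step 2 ('neg'): stack = [3], depth = 1
Step 3 ('push -8'): stack = [3, -8], depth = 2
Step 4 ('push 3'): stack = [3, -8, 3], depth = 3
Step 5 ('pop'): stack = [3, -8], depth = 2
Step 6 ('pop'): stack = [3], depth = 1
Step 7 ('pop'): stack = [], depth = 0
Step 8 ('over'): needs 2 value(s) but depth is 0 — STACK UNDERFLOW

Answer: step 8: over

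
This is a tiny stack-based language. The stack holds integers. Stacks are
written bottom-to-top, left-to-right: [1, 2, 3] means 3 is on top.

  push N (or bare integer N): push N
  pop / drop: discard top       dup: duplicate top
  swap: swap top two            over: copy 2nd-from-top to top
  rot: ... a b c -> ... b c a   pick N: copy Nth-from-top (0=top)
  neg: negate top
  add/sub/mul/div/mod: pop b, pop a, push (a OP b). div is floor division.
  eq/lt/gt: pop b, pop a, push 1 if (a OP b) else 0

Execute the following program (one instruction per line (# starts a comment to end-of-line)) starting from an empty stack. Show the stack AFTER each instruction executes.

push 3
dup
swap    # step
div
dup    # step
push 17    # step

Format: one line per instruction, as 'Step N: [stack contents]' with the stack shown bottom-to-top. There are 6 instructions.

Step 1: [3]
Step 2: [3, 3]
Step 3: [3, 3]
Step 4: [1]
Step 5: [1, 1]
Step 6: [1, 1, 17]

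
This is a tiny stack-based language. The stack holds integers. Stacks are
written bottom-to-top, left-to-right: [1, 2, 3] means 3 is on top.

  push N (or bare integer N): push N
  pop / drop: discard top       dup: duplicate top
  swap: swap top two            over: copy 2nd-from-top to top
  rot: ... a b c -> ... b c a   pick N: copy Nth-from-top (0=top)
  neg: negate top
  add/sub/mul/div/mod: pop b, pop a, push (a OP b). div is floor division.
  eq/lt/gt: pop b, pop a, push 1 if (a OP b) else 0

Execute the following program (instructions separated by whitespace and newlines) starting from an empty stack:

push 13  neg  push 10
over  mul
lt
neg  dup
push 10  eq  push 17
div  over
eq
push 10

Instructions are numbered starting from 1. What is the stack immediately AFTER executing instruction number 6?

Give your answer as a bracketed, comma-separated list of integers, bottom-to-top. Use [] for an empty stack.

Answer: [0]

Derivation:
Step 1 ('push 13'): [13]
Step 2 ('neg'): [-13]
Step 3 ('push 10'): [-13, 10]
Step 4 ('over'): [-13, 10, -13]
Step 5 ('mul'): [-13, -130]
Step 6 ('lt'): [0]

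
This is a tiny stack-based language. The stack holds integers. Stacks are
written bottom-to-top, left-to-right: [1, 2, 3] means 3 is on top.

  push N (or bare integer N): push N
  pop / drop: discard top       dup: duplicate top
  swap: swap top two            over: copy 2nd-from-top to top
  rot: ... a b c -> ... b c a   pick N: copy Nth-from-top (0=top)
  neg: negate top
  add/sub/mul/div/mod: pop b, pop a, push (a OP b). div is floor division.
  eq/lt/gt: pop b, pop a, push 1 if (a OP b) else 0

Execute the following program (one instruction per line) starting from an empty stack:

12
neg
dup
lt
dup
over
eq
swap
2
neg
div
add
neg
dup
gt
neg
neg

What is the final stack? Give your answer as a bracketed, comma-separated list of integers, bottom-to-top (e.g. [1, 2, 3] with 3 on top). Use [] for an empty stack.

Answer: [0]

Derivation:
After 'push 12': [12]
After 'neg': [-12]
After 'dup': [-12, -12]
After 'lt': [0]
After 'dup': [0, 0]
After 'over': [0, 0, 0]
After 'eq': [0, 1]
After 'swap': [1, 0]
After 'push 2': [1, 0, 2]
After 'neg': [1, 0, -2]
After 'div': [1, 0]
After 'add': [1]
After 'neg': [-1]
After 'dup': [-1, -1]
After 'gt': [0]
After 'neg': [0]
After 'neg': [0]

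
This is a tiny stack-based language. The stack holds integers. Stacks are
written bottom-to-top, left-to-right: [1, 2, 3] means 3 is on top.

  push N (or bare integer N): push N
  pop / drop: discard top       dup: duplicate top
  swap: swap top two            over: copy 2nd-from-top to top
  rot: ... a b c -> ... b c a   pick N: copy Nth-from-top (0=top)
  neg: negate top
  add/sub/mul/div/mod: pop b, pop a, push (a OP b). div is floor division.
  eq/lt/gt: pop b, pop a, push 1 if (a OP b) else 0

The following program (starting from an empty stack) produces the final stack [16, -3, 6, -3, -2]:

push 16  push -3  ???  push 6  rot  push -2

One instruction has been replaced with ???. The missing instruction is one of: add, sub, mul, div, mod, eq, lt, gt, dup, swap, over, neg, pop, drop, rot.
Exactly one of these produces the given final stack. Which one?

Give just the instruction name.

Stack before ???: [16, -3]
Stack after ???:  [16, -3, -3]
The instruction that transforms [16, -3] -> [16, -3, -3] is: dup

Answer: dup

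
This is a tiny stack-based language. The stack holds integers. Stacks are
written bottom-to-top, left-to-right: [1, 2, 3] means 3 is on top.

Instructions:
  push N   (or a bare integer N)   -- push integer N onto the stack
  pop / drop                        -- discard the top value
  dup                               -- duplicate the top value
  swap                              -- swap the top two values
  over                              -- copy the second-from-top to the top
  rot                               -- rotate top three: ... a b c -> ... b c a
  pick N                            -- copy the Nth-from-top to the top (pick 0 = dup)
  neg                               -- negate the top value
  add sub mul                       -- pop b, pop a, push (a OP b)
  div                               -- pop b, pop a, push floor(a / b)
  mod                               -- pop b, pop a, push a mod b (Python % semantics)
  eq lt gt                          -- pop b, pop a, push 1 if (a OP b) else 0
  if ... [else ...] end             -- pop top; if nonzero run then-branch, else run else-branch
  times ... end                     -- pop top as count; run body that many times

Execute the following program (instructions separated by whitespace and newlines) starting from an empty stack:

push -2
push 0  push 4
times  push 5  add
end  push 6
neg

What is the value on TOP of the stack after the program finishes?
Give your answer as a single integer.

After 'push -2': [-2]
After 'push 0': [-2, 0]
After 'push 4': [-2, 0, 4]
After 'times': [-2, 0]
After 'push 5': [-2, 0, 5]
After 'add': [-2, 5]
After 'push 5': [-2, 5, 5]
After 'add': [-2, 10]
After 'push 5': [-2, 10, 5]
After 'add': [-2, 15]
After 'push 5': [-2, 15, 5]
After 'add': [-2, 20]
After 'push 6': [-2, 20, 6]
After 'neg': [-2, 20, -6]

Answer: -6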